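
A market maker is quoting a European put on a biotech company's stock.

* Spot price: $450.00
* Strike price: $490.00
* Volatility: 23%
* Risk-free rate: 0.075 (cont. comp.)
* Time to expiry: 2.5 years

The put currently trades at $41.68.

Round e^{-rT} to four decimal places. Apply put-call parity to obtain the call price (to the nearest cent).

$85.47

exp(−rT) = exp(−0.075·2.5) = 0.8290
Put-call parity: C − P = S − K·e^(−rT) = 450 − 490·0.8290 = 450 − 406.2100 = 43.7900
C = P + (C − P) = 41.68 + (43.7900) = 85.4700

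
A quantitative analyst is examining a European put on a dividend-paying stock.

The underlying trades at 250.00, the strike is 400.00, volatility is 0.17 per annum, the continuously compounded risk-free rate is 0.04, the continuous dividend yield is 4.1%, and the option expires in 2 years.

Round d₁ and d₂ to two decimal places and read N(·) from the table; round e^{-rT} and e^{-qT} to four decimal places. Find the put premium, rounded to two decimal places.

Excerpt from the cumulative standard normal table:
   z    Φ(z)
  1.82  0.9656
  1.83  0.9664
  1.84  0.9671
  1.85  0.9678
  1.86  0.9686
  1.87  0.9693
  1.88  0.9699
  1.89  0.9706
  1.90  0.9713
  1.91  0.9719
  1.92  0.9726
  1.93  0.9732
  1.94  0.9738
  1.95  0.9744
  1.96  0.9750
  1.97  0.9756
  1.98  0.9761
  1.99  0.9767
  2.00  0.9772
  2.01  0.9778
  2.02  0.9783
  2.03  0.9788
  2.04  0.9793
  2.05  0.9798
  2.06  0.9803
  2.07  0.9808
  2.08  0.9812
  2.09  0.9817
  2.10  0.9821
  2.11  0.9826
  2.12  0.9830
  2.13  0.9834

σ√T = 0.17 × 1.4142 = 0.2404
d₁ = [ln(250/400) + (0.04 − 0.041 + 0.17²/2)·2] / 0.2404 = [-0.4700 + 0.0269] / 0.2404 = -1.8431 → -1.84
d₂ = d₁ − σ√T = -1.8431 − 0.2404 = -2.0835 → -2.08
exp(−qT) = exp(−0.041·2) = 0.9213;  exp(−rT) = exp(−0.04·2) = 0.9231
N(−d₂) = N(2.08) = 0.9812;  N(−d₁) = N(1.84) = 0.9671
P = 400·0.9231·0.9812 − 250·0.9213·0.9671 = 362.2983 − 222.7473 = 139.5510

139.55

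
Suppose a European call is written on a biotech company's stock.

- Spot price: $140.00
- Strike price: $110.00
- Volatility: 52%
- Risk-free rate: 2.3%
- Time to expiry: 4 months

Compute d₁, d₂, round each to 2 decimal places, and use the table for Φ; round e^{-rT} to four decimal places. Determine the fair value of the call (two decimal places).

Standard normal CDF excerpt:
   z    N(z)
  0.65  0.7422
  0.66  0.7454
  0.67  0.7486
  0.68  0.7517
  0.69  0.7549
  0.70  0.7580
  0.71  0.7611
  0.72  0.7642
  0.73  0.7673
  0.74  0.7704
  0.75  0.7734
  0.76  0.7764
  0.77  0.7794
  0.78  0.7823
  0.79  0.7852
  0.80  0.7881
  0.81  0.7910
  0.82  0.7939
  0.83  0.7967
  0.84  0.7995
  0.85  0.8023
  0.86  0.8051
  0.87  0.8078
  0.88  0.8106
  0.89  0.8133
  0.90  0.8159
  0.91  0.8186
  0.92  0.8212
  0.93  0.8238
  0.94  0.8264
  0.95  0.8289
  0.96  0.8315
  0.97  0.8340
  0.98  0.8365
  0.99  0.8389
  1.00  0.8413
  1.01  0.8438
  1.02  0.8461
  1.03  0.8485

$35.05

σ√T = 0.52 × 0.5774 = 0.3002
d₁ = [ln(140/110) + (0.023 + 0.52²/2)·0.3333] / 0.3002 = [0.2412 + 0.0527] / 0.3002 = 0.9789 → 0.98
d₂ = d₁ − σ√T = 0.9789 − 0.3002 = 0.6787 → 0.68
exp(−rT) = exp(−0.023·0.3333) = 0.9924
N(d₁) = N(0.98) = 0.8365;  N(d₂) = N(0.68) = 0.7517
C = 140·0.8365 − 110·0.9924·0.7517 = 117.1100 − 82.0586 = 35.0514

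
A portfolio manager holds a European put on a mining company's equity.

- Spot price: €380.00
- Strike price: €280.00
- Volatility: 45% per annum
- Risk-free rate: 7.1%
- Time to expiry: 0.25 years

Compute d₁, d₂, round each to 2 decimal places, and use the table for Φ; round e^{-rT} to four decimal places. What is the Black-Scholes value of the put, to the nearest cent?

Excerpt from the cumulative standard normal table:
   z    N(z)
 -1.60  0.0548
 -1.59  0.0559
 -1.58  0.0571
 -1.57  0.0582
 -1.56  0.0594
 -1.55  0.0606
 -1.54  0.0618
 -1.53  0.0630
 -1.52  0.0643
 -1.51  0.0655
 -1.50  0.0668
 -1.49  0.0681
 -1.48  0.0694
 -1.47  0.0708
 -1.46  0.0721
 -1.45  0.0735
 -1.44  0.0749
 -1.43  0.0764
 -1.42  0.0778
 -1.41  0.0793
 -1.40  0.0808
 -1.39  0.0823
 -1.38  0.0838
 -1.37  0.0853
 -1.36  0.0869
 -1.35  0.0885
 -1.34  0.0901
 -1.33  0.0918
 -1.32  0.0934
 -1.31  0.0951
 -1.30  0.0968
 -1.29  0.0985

€2.66

σ√T = 0.45 × 0.5000 = 0.2250
ln(S/K) + (r + σ²/2)T = ln(380/280) + (0.071 + 0.45²/2)·0.25 = 0.3054 + 0.0431 = 0.3484
d₁ = 0.3484 / 0.2250 = 1.5486 ≈ 1.55
d₂ = d₁ − σ√T = 1.5486 − 0.2250 = 1.3236 ≈ 1.32
e^(−rT) = e^(−0.071·0.25) = 0.9824
N(−d₂) = N(-1.32) = 0.0934;  N(−d₁) = N(-1.55) = 0.0606
P = 280·0.9824·0.0934 − 380·0.0606 = 25.6917 − 23.0280 = 2.6637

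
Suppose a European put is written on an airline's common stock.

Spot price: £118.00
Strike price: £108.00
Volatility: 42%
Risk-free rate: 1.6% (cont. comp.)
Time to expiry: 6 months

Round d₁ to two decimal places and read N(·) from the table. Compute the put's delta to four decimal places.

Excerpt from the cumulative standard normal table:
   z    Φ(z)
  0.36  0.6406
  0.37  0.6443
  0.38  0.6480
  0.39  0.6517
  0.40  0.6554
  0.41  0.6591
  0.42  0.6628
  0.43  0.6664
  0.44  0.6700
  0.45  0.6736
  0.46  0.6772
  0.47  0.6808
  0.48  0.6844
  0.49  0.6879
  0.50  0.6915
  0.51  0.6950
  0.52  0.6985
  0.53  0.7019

T = 0.5;  σ√T = 0.2970
d₁ = [ln(118/108) + (0.016 + ½·0.42²)·0.5] / (σ√T) = (0.0886 + 0.0521) / 0.2970 = 0.4736 ≈ 0.47
N(d₁) = N(0.47) = 0.6808
Δ_put = N(d₁) − 1 = 0.6808 − 1 = -0.3192

-0.3192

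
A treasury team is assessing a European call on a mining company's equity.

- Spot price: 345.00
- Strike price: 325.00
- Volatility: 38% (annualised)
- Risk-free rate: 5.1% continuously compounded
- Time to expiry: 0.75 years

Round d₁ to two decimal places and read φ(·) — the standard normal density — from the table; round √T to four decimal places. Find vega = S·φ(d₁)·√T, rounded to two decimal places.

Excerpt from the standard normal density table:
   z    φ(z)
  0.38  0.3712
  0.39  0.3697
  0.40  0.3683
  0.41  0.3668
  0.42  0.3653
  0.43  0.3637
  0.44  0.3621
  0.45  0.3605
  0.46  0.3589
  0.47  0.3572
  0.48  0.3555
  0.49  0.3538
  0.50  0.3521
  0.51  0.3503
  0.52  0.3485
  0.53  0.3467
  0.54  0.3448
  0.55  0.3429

107.23

T = 0.75;  σ√T = 0.3291
d₁ = [ln(345/325) + (0.051 + 0.38²/2)·0.75] / 0.3291 = [0.0597 + 0.0924] / 0.3291 = 0.4622 which rounds to 0.46
√T = √0.75 = 0.8660
φ(d₁) = φ(0.46) = 0.3589
vega = S·φ(d₁)·√T = 345·0.3589·0.8660 = 107.2286
(The put has the same vega.)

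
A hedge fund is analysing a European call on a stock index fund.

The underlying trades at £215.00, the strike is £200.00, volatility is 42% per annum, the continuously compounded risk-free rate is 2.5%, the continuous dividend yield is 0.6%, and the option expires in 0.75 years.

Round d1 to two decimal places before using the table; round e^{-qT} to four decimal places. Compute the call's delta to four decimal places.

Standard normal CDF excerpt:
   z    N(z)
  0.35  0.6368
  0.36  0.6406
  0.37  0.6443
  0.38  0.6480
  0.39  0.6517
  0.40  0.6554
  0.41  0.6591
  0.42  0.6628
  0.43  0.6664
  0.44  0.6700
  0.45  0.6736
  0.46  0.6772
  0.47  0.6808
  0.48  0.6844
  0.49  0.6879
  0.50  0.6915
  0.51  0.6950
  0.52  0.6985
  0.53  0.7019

T = 0.75;  σ√T = 0.3637
d₁ = [ln(215/200) + (0.025 − 0.006 + 0.42²/2)·0.75] / 0.3637 = [0.0723 + 0.0804] / 0.3637 = 0.4199 ⇒ 0.42
N(d₁) = N(0.42) = 0.6628
Δ_call = exp(−qT)·N(d₁) = 0.9955·0.6628 = 0.6598

0.6598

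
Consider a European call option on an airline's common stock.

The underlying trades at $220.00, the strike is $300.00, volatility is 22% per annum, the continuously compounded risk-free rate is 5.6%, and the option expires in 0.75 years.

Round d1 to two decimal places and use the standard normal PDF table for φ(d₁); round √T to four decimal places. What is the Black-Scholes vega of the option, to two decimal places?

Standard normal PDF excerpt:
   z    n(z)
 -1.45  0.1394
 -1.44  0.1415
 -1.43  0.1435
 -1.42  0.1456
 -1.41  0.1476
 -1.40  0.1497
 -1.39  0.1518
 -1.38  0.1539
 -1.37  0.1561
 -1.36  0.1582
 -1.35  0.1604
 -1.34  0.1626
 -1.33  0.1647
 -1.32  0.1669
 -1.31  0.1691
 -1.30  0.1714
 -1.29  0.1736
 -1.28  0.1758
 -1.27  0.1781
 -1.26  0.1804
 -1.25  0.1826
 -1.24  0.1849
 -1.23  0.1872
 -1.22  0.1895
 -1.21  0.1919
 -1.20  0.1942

32.22

σ√T = 0.22·√0.75 = 0.1905
ln(S/K) + (r + σ²/2)T = ln(220/300) + (0.056 + 0.22²/2)·0.75 = -0.3102 + 0.0601 = -0.2500
d₁ = -0.2500 / 0.1905 = -1.3122 ≈ -1.31
√T = √0.75 = 0.8660
φ(d₁) = φ(-1.31) = 0.1691
vega = S·φ(d₁)·√T = 220·0.1691·0.8660 = 32.2169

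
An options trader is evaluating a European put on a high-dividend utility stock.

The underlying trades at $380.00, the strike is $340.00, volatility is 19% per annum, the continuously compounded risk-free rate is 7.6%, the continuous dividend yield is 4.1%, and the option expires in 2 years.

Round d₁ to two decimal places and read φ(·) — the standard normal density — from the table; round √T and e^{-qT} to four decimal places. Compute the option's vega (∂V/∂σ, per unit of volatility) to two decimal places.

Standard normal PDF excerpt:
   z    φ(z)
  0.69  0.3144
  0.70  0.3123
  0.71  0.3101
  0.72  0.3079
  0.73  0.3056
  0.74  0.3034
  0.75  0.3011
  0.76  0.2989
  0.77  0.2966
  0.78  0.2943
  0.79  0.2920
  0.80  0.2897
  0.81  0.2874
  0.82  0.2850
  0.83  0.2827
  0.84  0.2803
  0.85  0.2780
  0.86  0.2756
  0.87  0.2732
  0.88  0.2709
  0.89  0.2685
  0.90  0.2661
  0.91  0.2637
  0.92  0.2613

T = 2;  σ√T = 0.2687
d₁ = [ln(380/340) + (0.076 − 0.041 + 0.19²/2)·2] / 0.2687 = [0.1112 + 0.1061] / 0.2687 = 0.8088 ⇒ 0.81
√T = √2 = 1.4142
φ(d₁) = φ(0.81) = 0.2874
exp(−qT) = exp(−0.041·2) = 0.9213
vega = S·exp(−qT)·φ(d₁)·√T = 380·0.9213·0.2874·1.4142 = 142.2926
(Call and put vega coincide under Black-Scholes.)

142.29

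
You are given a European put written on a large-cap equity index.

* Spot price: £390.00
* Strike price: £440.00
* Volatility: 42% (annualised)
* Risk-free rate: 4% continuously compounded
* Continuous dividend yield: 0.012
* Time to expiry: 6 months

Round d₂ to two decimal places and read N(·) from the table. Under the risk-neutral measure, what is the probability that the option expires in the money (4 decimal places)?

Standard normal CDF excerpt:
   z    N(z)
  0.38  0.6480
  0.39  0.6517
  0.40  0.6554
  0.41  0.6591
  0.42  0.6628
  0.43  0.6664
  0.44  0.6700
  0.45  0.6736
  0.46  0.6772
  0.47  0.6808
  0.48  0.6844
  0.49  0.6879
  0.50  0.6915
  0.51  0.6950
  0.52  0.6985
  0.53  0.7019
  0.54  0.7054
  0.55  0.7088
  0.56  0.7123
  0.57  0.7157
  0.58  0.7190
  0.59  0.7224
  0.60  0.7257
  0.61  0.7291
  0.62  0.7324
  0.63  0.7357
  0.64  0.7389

0.6950

σ√T = 0.42·√0.5 = 0.2970
d₁ = [ln(390/440) + (0.04 − 0.012 + 0.42²/2)·0.5] / 0.2970 = [-0.1206 + 0.0581] / 0.2970 = -0.2105 → -0.21
d₂ = d₁ − σ√T = -0.2105 − 0.2970 = -0.5075 → -0.51
Risk-neutral Pr[S_T < K] = N(−d₂) = N(0.51) = 0.6950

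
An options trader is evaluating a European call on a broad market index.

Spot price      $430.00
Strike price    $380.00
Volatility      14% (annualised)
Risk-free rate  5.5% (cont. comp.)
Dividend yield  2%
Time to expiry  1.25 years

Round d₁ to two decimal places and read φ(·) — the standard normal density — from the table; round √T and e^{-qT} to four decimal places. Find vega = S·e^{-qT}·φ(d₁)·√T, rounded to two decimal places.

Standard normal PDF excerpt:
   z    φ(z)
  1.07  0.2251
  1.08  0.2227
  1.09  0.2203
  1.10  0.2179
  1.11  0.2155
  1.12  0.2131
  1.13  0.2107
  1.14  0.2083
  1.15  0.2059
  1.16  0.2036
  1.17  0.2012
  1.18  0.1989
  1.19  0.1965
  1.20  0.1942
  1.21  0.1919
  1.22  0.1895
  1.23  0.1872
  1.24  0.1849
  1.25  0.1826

96.54

T = 1.25;  σ√T = 0.1565
d₁ = [ln(430/380) + (0.055 − 0.02 + 0.14²/2)·1.25] / 0.1565 = [0.1236 + 0.0560] / 0.1565 = 1.1475 which rounds to 1.15
√T = √1.25 = 1.1180
φ(d₁) = φ(1.15) = 0.2059
e^(−qT) = e^(−0.02·1.25) = 0.9753
vega = S·e^(−qT)·φ(d₁)·√T = 430·0.9753·0.2059·1.1180 = 96.5395
(The put has the same vega.)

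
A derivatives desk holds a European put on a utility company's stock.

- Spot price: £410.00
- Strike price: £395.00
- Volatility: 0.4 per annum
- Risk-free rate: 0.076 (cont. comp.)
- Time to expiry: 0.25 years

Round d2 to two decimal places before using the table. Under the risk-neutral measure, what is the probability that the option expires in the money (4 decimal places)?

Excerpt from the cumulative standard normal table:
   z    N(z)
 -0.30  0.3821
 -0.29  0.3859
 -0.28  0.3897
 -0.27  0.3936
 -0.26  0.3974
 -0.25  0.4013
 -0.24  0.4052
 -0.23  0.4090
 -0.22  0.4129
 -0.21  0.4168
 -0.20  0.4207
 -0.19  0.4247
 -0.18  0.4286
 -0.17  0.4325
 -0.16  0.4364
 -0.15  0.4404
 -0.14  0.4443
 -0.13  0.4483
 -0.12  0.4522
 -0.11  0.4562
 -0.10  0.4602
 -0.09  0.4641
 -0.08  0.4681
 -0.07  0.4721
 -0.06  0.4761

T = 0.25;  σ√T = 0.2000
d₁ = [ln(410/395) + (0.076 + 0.4²/2)·0.25] / 0.2000 = [0.0373 + 0.0390] / 0.2000 = 0.3814 ≈ 0.38
d₂ = d₁ − σ√T = 0.3814 − 0.2000 = 0.1814 ≈ 0.18
Risk-neutral Pr[S_T < K] = N(−d₂) = N(-0.18) = 0.4286

0.4286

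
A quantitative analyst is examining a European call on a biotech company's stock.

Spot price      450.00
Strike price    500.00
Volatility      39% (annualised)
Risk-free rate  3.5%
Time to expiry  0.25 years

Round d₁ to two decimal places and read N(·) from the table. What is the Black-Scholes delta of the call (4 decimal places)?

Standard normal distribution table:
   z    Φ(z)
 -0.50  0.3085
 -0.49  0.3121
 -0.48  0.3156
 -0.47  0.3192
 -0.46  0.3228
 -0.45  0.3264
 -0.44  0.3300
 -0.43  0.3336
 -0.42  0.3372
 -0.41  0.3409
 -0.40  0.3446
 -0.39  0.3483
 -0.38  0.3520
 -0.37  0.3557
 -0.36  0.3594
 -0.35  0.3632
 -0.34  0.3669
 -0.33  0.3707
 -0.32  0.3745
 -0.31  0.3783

0.3446

σ√T = 0.39 × 0.5000 = 0.1950
d₁ = [ln(450/500) + (0.035 + 0.39²/2)·0.25] / 0.1950 = [-0.1054 + 0.0278] / 0.1950 = -0.3979 ≈ -0.40
N(d₁) = N(-0.40) = 0.3446
Δ_call = N(d₁) = 0.3446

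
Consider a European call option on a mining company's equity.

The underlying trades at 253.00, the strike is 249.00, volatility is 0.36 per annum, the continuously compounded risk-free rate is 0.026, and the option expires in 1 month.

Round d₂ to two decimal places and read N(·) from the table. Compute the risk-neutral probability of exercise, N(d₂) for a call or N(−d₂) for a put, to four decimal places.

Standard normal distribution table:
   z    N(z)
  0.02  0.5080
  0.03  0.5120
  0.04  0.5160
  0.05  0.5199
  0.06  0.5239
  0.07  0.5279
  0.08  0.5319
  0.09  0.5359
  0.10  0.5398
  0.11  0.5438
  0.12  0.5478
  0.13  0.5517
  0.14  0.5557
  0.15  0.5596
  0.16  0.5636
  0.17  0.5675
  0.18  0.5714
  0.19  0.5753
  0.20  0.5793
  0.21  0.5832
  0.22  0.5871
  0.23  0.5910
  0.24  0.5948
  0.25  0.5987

T = 0.08333;  σ√T = 0.1039
d₁ = [ln(253/249) + (0.026 + 0.36²/2)·0.08333] / 0.1039 = [0.0159 + 0.0076] / 0.1039 = 0.2262 → 0.23
d₂ = d₁ − σ√T = 0.2262 − 0.1039 = 0.1222 → 0.12
Risk-neutral Pr[S_T > K] = N(d₂) = N(0.12) = 0.5478

0.5478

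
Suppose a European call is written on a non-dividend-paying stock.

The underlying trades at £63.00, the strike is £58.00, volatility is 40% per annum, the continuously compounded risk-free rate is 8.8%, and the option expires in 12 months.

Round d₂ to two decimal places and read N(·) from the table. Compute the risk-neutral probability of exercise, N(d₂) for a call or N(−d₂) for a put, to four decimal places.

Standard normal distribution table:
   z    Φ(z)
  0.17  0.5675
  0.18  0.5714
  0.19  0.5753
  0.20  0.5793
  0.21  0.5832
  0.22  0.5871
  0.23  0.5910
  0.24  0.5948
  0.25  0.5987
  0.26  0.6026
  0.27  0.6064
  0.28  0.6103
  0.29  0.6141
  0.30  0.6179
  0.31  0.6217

σ√T = 0.4·√1 = 0.4000
d₁ = [ln(63/58) + (0.088 + 0.4²/2)·1] / 0.4000 = [0.0827 + 0.1680] / 0.4000 = 0.6267 ⇒ 0.63
d₂ = d₁ − σ√T = 0.6267 − 0.4000 = 0.2267 ⇒ 0.23
Risk-neutral Pr[S_T > K] = N(d₂) = N(0.23) = 0.5910

0.5910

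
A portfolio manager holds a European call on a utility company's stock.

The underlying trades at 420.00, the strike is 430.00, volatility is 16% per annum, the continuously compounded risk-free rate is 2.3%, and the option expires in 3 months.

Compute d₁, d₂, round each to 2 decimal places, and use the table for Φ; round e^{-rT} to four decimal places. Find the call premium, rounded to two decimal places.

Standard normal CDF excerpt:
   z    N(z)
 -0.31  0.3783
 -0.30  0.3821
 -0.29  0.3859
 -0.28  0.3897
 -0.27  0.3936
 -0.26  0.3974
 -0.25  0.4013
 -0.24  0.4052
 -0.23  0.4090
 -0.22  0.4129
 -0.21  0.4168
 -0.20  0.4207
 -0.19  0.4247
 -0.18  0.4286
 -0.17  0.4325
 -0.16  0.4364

σ√T = 0.16·√0.25 = 0.0800
d₁ = [ln(420/430) + (0.023 + 0.16²/2)·0.25] / 0.0800 = [-0.0235 + 0.0089] / 0.0800 = -0.1823 ≈ -0.18
d₂ = d₁ − σ√T = -0.1823 − 0.0800 = -0.2623 ≈ -0.26
e^(−rT) = e^(−0.023·0.25) = 0.9943
C = 420·N(-0.18) − 430·0.9943·N(-0.26) = 420·0.4286 − 430·0.9943·0.3974 = 180.0120 − 169.9080 = 10.1040

10.10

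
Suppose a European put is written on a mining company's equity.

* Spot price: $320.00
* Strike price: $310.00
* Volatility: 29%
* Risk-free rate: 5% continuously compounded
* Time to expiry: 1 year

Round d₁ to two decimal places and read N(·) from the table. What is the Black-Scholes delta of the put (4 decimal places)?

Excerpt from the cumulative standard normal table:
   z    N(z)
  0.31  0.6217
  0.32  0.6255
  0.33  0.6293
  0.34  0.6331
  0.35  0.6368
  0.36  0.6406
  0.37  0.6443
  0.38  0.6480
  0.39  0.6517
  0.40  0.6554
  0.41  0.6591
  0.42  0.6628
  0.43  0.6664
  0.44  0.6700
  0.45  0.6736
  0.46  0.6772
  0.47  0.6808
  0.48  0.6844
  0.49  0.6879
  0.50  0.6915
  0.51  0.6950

-0.3336

T = 1;  σ√T = 0.2900
d₁ = [ln(320/310) + (0.05 + ½·0.29²)·1] / (σ√T) = (0.0317 + 0.0920) / 0.2900 = 0.4269 → 0.43
N(d₁) = N(0.43) = 0.6664
Δ_put = N(d₁) − 1 = 0.6664 − 1 = -0.3336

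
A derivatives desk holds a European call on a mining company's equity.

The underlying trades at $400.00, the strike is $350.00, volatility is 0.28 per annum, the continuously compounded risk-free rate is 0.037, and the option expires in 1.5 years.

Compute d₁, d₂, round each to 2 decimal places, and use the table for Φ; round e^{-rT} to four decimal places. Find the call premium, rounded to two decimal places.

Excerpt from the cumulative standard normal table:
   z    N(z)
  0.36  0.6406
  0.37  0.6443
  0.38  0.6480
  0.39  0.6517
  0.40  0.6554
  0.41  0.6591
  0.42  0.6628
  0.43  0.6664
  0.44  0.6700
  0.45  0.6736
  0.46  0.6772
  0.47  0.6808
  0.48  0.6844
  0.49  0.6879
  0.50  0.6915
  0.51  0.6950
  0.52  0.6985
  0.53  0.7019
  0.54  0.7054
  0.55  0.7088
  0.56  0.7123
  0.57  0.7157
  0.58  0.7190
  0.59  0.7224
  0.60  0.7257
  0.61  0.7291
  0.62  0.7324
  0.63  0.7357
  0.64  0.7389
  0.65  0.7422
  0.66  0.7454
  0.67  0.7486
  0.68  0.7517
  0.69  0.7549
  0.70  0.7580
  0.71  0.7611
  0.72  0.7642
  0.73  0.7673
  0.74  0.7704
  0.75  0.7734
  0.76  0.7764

σ√T = 0.28 × 1.2247 = 0.3429
d₁ = [ln(400/350) + (0.037 + 0.28²/2)·1.5] / 0.3429 = [0.1335 + 0.1143] / 0.3429 = 0.7227 → 0.72
d₂ = d₁ − σ√T = 0.7227 − 0.3429 = 0.3798 → 0.38
exp(−rT) = exp(−0.037·1.5) = 0.9460
N(d₁) = N(0.72) = 0.7642;  N(d₂) = N(0.38) = 0.6480
C = 400·0.7642 − 350·0.9460·0.6480 = 305.6800 − 214.5528 = 91.1272

$91.13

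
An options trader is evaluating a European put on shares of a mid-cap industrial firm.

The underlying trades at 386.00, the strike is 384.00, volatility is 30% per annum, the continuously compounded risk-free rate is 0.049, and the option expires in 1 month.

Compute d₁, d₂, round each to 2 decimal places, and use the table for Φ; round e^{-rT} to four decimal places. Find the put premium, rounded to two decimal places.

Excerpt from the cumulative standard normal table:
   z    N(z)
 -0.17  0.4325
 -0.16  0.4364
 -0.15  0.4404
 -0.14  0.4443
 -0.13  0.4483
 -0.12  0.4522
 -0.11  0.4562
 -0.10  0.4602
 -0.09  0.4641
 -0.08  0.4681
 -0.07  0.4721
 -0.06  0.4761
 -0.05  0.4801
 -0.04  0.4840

12.08

σ√T = 0.3·√0.08333 = 0.0866
d₁ = [ln(386/384) + (0.049 + 0.3²/2)·0.08333] / 0.0866 = [0.0052 + 0.0078] / 0.0866 = 0.1504 ≈ 0.15
d₂ = d₁ − σ√T = 0.1504 − 0.0866 = 0.0638 ≈ 0.06
exp(−rT) = exp(−0.049·0.08333) = 0.9959
N(−d₂) = N(-0.06) = 0.4761;  N(−d₁) = N(-0.15) = 0.4404
P = 384·0.9959·0.4761 − 386·0.4404 = 182.0728 − 169.9944 = 12.0784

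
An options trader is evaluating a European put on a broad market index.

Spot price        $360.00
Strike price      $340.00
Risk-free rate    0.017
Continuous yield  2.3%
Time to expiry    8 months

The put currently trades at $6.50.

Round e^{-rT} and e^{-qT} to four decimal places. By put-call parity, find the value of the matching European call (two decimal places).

$24.87

exp(−qT) = exp(−0.023·0.6667) = 0.9848;  exp(−rT) = exp(−0.017·0.6667) = 0.9887
Put-call parity: C − P = S·e^(−qT) − K·e^(−rT) = 360·0.9848 − 340·0.9887 = 354.5280 − 336.1580 = 18.3700
C = P + (C − P) = 6.50 + (18.3700) = 24.8700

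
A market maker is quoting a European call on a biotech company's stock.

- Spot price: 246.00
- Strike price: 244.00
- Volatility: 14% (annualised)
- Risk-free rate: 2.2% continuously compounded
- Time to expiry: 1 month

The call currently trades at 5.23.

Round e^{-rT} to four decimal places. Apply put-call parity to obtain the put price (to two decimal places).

exp(−rT) = exp(−0.022·0.08333) = 0.9982
Put-call parity: C − P = S − K·e^(−rT) = 246 − 244·0.9982 = 246 − 243.5608 = 2.4392
P = C − (C − P) = 5.23 − (2.4392) = 2.7908

2.79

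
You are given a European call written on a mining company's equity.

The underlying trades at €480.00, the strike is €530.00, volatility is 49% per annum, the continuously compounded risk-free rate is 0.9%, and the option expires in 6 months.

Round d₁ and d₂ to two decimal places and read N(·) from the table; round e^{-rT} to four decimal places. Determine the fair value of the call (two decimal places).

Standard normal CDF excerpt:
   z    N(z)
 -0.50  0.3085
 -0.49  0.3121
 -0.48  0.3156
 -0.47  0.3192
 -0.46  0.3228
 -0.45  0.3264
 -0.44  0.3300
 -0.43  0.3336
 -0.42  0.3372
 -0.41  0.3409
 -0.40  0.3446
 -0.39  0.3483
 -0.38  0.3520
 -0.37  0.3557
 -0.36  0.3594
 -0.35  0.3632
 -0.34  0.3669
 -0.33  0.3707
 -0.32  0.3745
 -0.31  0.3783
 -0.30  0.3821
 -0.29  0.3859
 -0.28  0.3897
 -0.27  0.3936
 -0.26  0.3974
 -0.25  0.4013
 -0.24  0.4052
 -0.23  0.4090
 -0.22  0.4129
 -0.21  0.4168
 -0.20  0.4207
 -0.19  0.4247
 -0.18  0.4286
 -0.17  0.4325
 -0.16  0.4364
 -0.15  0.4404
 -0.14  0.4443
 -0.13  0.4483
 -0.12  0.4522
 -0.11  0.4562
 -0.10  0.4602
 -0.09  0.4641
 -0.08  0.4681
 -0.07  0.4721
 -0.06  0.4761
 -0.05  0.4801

€48.68

σ√T = 0.49·√0.5 = 0.3465
d₁ = [ln(480/530) + (0.009 + 0.49²/2)·0.5] / 0.3465 = [-0.0991 + 0.0645] / 0.3465 = -0.0998 → -0.10
d₂ = d₁ − σ√T = -0.0998 − 0.3465 = -0.4462 → -0.45
e^(−rT) = e^(−0.009·0.5) = 0.9955
N(d₁) = N(-0.10) = 0.4602;  N(d₂) = N(-0.45) = 0.3264
C = 480·0.4602 − 530·0.9955·0.3264 = 220.8960 − 172.2135 = 48.6825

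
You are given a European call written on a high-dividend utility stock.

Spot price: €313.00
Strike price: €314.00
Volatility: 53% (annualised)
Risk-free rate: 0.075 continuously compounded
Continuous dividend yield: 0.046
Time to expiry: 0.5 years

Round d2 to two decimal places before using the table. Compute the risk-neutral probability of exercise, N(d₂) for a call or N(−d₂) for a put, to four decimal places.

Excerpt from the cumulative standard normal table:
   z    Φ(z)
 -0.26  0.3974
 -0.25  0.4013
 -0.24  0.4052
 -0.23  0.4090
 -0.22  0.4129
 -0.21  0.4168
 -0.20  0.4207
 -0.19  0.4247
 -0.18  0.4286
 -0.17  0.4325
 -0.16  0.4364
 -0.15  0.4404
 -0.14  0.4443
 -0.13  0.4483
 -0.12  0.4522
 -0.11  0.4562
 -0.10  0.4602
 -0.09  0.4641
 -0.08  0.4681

σ√T = 0.53·√0.5 = 0.3748
d₁ = [ln(313/314) + (0.075 − 0.046 + 0.53²/2)·0.5] / 0.3748 = [-0.0032 + 0.0847] / 0.3748 = 0.2176 ⇒ 0.22
d₂ = d₁ − σ√T = 0.2176 − 0.3748 = -0.1572 ⇒ -0.16
Pr(exercise) under Q = N(d₂) = 0.4364

0.4364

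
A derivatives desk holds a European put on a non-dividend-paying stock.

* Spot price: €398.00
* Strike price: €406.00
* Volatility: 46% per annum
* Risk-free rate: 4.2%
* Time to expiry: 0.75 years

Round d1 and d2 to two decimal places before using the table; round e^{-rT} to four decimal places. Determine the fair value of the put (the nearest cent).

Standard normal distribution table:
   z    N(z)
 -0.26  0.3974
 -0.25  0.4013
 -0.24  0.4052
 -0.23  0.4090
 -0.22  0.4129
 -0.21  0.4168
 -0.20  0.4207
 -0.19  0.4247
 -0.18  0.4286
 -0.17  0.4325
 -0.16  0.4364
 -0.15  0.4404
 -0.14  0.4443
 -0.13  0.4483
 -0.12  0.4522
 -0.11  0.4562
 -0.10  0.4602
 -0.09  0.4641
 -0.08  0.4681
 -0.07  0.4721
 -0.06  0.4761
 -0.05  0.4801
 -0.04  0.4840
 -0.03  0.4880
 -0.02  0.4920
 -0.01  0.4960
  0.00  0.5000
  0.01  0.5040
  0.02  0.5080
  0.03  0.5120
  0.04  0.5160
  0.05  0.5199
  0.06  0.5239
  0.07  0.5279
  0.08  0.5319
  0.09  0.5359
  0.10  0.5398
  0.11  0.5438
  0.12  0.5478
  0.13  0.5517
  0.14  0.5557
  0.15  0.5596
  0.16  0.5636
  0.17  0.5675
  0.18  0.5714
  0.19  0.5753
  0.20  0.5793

T = 0.75;  σ√T = 0.3984
d₁ = [ln(398/406) + (0.042 + 0.46²/2)·0.75] / 0.3984 = [-0.0199 + 0.1109] / 0.3984 = 0.2283 ≈ 0.23
d₂ = d₁ − σ√T = 0.2283 − 0.3984 = -0.1701 ≈ -0.17
e^(−rT) = e^(−0.042·0.75) = 0.9690
P = 406·0.9690·N(0.17) − 398·N(-0.23) = 406·0.9690·0.5675 − 398·0.4090 = 223.2624 − 162.7820 = 60.4804

€60.48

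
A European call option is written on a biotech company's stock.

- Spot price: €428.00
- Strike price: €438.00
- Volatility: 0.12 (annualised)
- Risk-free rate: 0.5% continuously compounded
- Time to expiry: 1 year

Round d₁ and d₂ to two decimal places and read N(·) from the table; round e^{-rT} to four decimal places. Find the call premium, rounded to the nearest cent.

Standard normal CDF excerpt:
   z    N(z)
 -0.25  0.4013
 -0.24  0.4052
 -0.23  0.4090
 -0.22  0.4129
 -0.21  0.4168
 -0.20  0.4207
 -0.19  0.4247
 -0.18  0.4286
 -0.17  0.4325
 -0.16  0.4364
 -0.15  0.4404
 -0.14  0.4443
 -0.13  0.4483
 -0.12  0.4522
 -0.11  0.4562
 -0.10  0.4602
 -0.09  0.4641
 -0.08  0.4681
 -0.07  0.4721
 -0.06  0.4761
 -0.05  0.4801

σ√T = 0.12·√1 = 0.1200
d₁ = [ln(428/438) + (0.005 + 0.12²/2)·1] / 0.1200 = [-0.0231 + 0.0122] / 0.1200 = -0.0908 which rounds to -0.09
d₂ = d₁ − σ√T = -0.0908 − 0.1200 = -0.2108 which rounds to -0.21
exp(−rT) = exp(−0.005·1) = 0.9950
N(d₁) = N(-0.09) = 0.4641;  N(d₂) = N(-0.21) = 0.4168
C = 428·0.4641 − 438·0.9950·0.4168 = 198.6348 − 181.6456 = 16.9892

€16.99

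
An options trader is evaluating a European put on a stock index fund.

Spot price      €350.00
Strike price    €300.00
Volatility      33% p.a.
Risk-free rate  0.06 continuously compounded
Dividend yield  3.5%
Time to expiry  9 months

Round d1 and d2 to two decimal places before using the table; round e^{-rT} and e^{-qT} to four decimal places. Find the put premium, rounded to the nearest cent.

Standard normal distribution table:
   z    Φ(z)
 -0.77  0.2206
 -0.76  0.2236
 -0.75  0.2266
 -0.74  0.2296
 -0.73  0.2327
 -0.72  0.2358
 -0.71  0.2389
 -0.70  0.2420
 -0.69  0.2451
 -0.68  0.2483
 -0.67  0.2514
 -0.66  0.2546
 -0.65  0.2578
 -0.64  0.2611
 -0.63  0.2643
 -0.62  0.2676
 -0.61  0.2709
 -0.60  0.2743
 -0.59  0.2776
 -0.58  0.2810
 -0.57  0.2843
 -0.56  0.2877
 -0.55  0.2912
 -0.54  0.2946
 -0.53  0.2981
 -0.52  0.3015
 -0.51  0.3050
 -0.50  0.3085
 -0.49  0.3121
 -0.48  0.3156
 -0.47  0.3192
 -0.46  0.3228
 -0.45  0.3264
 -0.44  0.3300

σ√T = 0.33 × 0.8660 = 0.2858
ln(S/K) + (r − q + σ²/2)T = ln(350/300) + (0.06 − 0.035 + 0.33²/2)·0.75 = 0.1542 + 0.0596 = 0.2137
d₁ = 0.2137 / 0.2858 = 0.7479 ⇒ 0.75
d₂ = d₁ − σ√T = 0.7479 − 0.2858 = 0.4621 ⇒ 0.46
e^(−qT) = e^(−0.035·0.75) = 0.9741;  e^(−rT) = e^(−0.06·0.75) = 0.9560
N(−d₂) = N(-0.46) = 0.3228;  N(−d₁) = N(-0.75) = 0.2266
P = 300·0.9560·0.3228 − 350·0.9741·0.2266 = 92.5790 − 77.2559 = 15.3232

€15.32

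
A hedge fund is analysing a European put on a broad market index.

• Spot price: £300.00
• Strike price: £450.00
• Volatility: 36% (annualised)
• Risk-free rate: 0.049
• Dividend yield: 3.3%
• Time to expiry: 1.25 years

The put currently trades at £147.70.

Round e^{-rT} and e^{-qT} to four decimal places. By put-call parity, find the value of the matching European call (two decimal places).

£12.31

e^(−qT) = e^(−0.033·1.25) = 0.9596;  e^(−rT) = e^(−0.049·1.25) = 0.9406
Put-call parity: C − P = S·e^(−qT) − K·e^(−rT) = 300·0.9596 − 450·0.9406 = 287.8800 − 423.2700 = -135.3900
C = P + (C − P) = 147.70 + (-135.3900) = 12.3100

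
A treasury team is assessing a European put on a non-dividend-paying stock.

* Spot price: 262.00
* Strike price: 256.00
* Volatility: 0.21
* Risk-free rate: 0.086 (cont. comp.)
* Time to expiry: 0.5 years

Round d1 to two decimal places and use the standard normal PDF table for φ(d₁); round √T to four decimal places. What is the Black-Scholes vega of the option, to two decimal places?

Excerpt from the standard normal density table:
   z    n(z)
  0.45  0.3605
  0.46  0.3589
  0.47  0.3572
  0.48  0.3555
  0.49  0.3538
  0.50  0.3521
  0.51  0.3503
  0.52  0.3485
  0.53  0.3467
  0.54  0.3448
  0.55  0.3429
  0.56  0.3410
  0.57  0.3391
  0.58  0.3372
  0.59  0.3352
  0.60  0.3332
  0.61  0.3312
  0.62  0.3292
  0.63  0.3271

σ√T = 0.21 × 0.7071 = 0.1485
d₁ = [ln(262/256) + (0.086 + 0.21²/2)·0.5] / 0.1485 = [0.0232 + 0.0540] / 0.1485 = 0.5198 → 0.52
√T = √0.5 = 0.7071
φ(d₁) = φ(0.52) = 0.3485
vega = S·φ(d₁)·√T = 262·0.3485·0.7071 = 64.5632
(The call has the same vega.)

64.56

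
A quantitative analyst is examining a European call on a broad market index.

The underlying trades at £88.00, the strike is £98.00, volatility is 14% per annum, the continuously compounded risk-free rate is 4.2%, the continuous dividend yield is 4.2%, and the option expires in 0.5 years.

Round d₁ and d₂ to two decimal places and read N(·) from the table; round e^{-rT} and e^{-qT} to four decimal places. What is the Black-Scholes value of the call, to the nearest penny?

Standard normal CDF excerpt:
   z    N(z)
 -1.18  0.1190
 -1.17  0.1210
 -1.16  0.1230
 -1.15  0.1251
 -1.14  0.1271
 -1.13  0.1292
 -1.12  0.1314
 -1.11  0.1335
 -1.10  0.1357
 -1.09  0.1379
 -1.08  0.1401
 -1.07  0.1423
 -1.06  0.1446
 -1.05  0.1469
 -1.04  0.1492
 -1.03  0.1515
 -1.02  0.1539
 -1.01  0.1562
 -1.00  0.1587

σ√T = 0.14 × 0.7071 = 0.0990
d₁ = [ln(88/98) + (0.042 − 0.042 + 0.14²/2)·0.5] / 0.0990 = [-0.1076 + 0.0049] / 0.0990 = -1.0377 ⇒ -1.04
d₂ = d₁ − σ√T = -1.0377 − 0.0990 = -1.1367 ⇒ -1.14
exp(−qT) = exp(−0.042·0.5) = 0.9792;  exp(−rT) = exp(−0.042·0.5) = 0.9792
N(d₁) = N(-1.04) = 0.1492;  N(d₂) = N(-1.14) = 0.1271
C = 88·0.9792·0.1492 − 98·0.9792·0.1271 = 12.8565 − 12.1967 = 0.6598

£0.66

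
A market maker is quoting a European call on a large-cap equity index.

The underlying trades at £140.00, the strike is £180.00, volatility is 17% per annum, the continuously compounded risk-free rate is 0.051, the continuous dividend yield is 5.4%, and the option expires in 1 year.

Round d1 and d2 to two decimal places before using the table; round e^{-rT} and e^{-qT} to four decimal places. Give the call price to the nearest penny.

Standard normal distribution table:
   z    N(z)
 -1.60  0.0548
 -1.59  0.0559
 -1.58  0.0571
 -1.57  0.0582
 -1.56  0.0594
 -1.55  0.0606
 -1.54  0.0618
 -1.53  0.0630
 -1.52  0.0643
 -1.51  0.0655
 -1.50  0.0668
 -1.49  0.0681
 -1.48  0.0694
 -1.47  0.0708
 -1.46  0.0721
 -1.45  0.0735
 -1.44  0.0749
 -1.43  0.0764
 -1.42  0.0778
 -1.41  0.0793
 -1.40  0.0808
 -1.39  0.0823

T = 1;  σ√T = 0.1700
d₁ = [ln(140/180) + (0.051 − 0.054 + ½·0.17²)·1] / (σ√T) = (-0.2513 + 0.0115) / 0.1700 = -1.4110 which rounds to -1.41
d₂ = -1.4110 − 0.1700 = -1.5810 which rounds to -1.58
exp(−qT) = exp(−0.054·1) = 0.9474;  exp(−rT) = exp(−0.051·1) = 0.9503
N(d₁) = N(-1.41) = 0.0793;  N(d₂) = N(-1.58) = 0.0571
C = 140·0.9474·0.0793 − 180·0.9503·0.0571 = 10.5180 − 9.7672 = 0.7509

£0.75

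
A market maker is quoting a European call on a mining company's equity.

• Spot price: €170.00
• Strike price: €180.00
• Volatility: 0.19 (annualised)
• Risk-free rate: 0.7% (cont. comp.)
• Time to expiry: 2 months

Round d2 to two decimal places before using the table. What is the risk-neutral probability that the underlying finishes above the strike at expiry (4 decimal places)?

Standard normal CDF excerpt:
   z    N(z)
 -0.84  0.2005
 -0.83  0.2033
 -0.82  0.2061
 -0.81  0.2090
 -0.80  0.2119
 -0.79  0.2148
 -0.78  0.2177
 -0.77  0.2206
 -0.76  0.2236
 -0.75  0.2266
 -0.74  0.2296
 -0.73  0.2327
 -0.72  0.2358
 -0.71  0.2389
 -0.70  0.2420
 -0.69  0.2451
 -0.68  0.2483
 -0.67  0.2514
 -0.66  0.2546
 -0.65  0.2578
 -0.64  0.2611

σ√T = 0.19 × 0.4082 = 0.0776
d₁ = [ln(170/180) + (0.007 + 0.19²/2)·0.1667] / 0.0776 = [-0.0572 + 0.0042] / 0.0776 = -0.6831 which rounds to -0.68
d₂ = d₁ − σ√T = -0.6831 − 0.0776 = -0.7606 which rounds to -0.76
Pr(exercise) under Q = N(d₂) = 0.2236

0.2236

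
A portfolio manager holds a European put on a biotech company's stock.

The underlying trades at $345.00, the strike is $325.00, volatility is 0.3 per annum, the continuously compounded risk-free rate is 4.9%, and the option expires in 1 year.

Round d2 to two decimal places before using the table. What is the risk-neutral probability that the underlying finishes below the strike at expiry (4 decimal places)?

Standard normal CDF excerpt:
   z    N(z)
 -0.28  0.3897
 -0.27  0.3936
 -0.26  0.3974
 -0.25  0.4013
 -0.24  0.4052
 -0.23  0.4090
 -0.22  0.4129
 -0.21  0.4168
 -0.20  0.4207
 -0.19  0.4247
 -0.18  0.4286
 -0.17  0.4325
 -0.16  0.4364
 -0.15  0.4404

0.4168

σ√T = 0.3 × 1.0000 = 0.3000
d₁ = [ln(345/325) + (0.049 + 0.3²/2)·1] / 0.3000 = [0.0597 + 0.0940] / 0.3000 = 0.5124 ⇒ 0.51
d₂ = d₁ − σ√T = 0.5124 − 0.3000 = 0.2124 ⇒ 0.21
Risk-neutral Pr[S_T < K] = N(−d₂) = N(-0.21) = 0.4168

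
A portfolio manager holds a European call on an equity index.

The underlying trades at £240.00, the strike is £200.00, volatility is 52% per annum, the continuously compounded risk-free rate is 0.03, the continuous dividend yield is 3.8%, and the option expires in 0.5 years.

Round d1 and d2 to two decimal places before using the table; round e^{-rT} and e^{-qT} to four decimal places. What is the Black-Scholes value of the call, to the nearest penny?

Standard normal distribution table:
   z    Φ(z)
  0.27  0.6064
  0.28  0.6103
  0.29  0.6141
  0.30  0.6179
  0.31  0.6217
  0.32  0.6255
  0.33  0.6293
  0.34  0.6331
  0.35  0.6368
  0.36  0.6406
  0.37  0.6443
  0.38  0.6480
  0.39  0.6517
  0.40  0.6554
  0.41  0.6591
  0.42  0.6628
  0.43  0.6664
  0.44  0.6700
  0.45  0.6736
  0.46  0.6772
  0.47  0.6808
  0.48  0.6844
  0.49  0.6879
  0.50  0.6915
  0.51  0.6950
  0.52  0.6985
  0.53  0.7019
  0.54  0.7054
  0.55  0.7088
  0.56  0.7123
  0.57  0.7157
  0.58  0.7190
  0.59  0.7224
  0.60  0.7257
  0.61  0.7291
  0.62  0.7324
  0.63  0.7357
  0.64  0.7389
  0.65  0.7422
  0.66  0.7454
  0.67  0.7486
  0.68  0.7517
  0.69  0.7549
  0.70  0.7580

£54.55

σ√T = 0.52·√0.5 = 0.3677
d₁ = [ln(240/200) + (0.03 − 0.038 + 0.52²/2)·0.5] / 0.3677 = [0.1823 + 0.0636] / 0.3677 = 0.6688 → 0.67
d₂ = d₁ − σ√T = 0.6688 − 0.3677 = 0.3011 → 0.30
e^(−qT) = e^(−0.038·0.5) = 0.9812;  e^(−rT) = e^(−0.03·0.5) = 0.9851
N(d₁) = N(0.67) = 0.7486;  N(d₂) = N(0.30) = 0.6179
C = 240·0.9812·0.7486 − 200·0.9851·0.6179 = 176.2863 − 121.7387 = 54.5477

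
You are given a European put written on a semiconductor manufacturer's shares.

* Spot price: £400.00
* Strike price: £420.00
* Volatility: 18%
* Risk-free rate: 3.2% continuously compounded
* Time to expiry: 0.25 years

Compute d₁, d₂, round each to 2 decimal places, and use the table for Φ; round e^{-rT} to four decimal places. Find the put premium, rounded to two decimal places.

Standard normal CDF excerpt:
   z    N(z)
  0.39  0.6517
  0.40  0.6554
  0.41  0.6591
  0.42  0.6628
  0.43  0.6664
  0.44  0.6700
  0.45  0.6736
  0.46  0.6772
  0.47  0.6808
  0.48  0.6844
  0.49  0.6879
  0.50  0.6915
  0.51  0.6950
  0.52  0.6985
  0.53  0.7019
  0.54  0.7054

T = 0.25;  σ√T = 0.0900
d₁ = [ln(400/420) + (0.032 + ½·0.18²)·0.25] / (σ√T) = (-0.0488 + 0.0120) / 0.0900 = -0.4082 → -0.41
d₂ = -0.4082 − 0.0900 = -0.4982 → -0.50
exp(−rT) = exp(−0.032·0.25) = 0.9920
P = 420·0.9920·N(0.50) − 400·N(0.41) = 420·0.9920·0.6915 − 400·0.6591 = 288.1066 − 263.6400 = 24.4666

£24.47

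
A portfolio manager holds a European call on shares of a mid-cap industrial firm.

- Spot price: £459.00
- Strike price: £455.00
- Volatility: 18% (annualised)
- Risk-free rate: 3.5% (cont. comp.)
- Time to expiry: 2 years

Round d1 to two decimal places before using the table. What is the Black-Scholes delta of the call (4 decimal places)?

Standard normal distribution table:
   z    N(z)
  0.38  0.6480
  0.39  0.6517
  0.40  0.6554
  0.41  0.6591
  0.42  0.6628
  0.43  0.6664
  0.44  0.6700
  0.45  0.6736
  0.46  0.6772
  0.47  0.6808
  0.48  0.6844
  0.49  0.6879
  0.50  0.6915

σ√T = 0.18·√2 = 0.2546
d₁ = [ln(459/455) + (0.035 + 0.18²/2)·2] / 0.2546 = [0.0088 + 0.1024] / 0.2546 = 0.4366 ⇒ 0.44
N(d₁) = N(0.44) = 0.6700
Δ_call = N(d₁) = 0.6700

0.6700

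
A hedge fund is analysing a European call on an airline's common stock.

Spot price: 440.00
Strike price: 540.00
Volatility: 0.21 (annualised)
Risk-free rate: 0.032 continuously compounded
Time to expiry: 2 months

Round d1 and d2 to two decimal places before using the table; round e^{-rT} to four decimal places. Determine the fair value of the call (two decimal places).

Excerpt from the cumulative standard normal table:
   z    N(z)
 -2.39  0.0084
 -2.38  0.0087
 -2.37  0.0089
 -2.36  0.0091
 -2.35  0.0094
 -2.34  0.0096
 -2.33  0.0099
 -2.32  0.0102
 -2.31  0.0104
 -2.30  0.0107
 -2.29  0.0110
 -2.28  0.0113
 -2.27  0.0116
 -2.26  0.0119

0.19

σ√T = 0.21·√0.1667 = 0.0857
d₁ = [ln(440/540) + (0.032 + 0.21²/2)·0.1667] / 0.0857 = [-0.2048 + 0.0090] / 0.0857 = -2.2837 which rounds to -2.28
d₂ = d₁ − σ√T = -2.2837 − 0.0857 = -2.3694 which rounds to -2.37
exp(−rT) = exp(−0.032·0.1667) = 0.9947
C = 440·N(-2.28) − 540·0.9947·N(-2.37) = 440·0.0113 − 540·0.9947·0.0089 = 4.9720 − 4.7805 = 0.1915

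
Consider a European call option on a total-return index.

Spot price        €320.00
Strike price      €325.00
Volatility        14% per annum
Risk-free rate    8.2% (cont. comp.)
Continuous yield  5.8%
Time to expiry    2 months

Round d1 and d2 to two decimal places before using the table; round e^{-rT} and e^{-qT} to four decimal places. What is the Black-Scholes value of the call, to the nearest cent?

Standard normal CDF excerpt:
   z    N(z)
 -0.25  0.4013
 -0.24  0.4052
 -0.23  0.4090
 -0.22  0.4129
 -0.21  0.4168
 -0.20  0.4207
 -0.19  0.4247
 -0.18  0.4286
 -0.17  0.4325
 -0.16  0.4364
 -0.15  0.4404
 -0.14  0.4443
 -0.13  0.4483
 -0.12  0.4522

σ√T = 0.14·√0.1667 = 0.0572
ln(S/K) + (r − q + σ²/2)T = ln(320/325) + (0.082 − 0.058 + 0.14²/2)·0.1667 = -0.0155 + 0.0056 = -0.0099
d₁ = -0.0099 / 0.0572 = -0.1727 ⇒ -0.17
d₂ = d₁ − σ√T = -0.1727 − 0.0572 = -0.2299 ⇒ -0.23
e^(−qT) = e^(−0.058·0.1667) = 0.9904;  e^(−rT) = e^(−0.082·0.1667) = 0.9864
C = 320·0.9904·N(-0.17) − 325·0.9864·N(-0.23) = 320·0.9904·0.4325 − 325·0.9864·0.4090 = 137.0714 − 131.1172 = 5.9541

€5.95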